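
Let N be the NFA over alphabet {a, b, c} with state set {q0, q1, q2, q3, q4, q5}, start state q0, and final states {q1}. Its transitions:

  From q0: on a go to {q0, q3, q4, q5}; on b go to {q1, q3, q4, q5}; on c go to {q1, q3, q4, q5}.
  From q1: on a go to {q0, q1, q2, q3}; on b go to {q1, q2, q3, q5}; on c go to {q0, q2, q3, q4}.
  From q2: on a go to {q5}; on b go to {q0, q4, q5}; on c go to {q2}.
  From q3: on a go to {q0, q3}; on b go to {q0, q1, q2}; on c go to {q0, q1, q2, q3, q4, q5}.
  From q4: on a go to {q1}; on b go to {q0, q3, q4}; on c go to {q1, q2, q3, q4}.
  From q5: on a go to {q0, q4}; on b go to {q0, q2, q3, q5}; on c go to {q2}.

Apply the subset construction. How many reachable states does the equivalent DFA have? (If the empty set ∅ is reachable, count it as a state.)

Start state of the DFA: {q0}.
{q0} --a--> {q0, q3, q4, q5}  [new]
{q0} --b--> {q1, q3, q4, q5}  [new]
{q0} --c--> {q1, q3, q4, q5}  [seen]
{q0, q3, q4, q5} --a--> {q0, q1, q3, q4, q5}  [new]
{q0, q3, q4, q5} --b--> {q0, q1, q2, q3, q4, q5}  [new]
{q0, q3, q4, q5} --c--> {q0, q1, q2, q3, q4, q5}  [seen]
{q1, q3, q4, q5} --a--> {q0, q1, q2, q3, q4}  [new]
{q1, q3, q4, q5} --b--> {q0, q1, q2, q3, q4, q5}  [seen]
{q1, q3, q4, q5} --c--> {q0, q1, q2, q3, q4, q5}  [seen]
{q0, q1, q3, q4, q5} --a--> {q0, q1, q2, q3, q4, q5}  [seen]
{q0, q1, q3, q4, q5} --b--> {q0, q1, q2, q3, q4, q5}  [seen]
{q0, q1, q3, q4, q5} --c--> {q0, q1, q2, q3, q4, q5}  [seen]
{q0, q1, q2, q3, q4, q5} --a--> {q0, q1, q2, q3, q4, q5}  [seen]
{q0, q1, q2, q3, q4, q5} --b--> {q0, q1, q2, q3, q4, q5}  [seen]
{q0, q1, q2, q3, q4, q5} --c--> {q0, q1, q2, q3, q4, q5}  [seen]
{q0, q1, q2, q3, q4} --a--> {q0, q1, q2, q3, q4, q5}  [seen]
{q0, q1, q2, q3, q4} --b--> {q0, q1, q2, q3, q4, q5}  [seen]
{q0, q1, q2, q3, q4} --c--> {q0, q1, q2, q3, q4, q5}  [seen]
Reachable DFA states: {q0}, {q0, q3, q4, q5}, {q1, q3, q4, q5}, {q0, q1, q3, q4, q5}, {q0, q1, q2, q3, q4, q5}, {q0, q1, q2, q3, q4}.

6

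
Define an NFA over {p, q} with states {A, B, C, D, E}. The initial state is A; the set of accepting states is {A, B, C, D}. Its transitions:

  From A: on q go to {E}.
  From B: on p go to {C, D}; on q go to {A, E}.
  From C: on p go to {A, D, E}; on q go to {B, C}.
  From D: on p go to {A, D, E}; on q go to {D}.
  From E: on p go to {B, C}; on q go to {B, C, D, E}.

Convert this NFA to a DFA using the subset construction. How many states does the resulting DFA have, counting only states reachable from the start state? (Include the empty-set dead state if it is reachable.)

8

Start state of the DFA: {A}.
{A} --p--> ∅  [new]
{A} --q--> {E}  [new]
∅ --p--> ∅  [seen]
∅ --q--> ∅  [seen]
{E} --p--> {B, C}  [new]
{E} --q--> {B, C, D, E}  [new]
{B, C} --p--> {A, C, D, E}  [new]
{B, C} --q--> {A, B, C, E}  [new]
{B, C, D, E} --p--> {A, B, C, D, E}  [new]
{B, C, D, E} --q--> {A, B, C, D, E}  [seen]
{A, C, D, E} --p--> {A, B, C, D, E}  [seen]
{A, C, D, E} --q--> {B, C, D, E}  [seen]
{A, B, C, E} --p--> {A, B, C, D, E}  [seen]
{A, B, C, E} --q--> {A, B, C, D, E}  [seen]
{A, B, C, D, E} --p--> {A, B, C, D, E}  [seen]
{A, B, C, D, E} --q--> {A, B, C, D, E}  [seen]
Reachable DFA states: {A}, ∅, {E}, {B, C}, {B, C, D, E}, {A, C, D, E}, {A, B, C, E}, {A, B, C, D, E}.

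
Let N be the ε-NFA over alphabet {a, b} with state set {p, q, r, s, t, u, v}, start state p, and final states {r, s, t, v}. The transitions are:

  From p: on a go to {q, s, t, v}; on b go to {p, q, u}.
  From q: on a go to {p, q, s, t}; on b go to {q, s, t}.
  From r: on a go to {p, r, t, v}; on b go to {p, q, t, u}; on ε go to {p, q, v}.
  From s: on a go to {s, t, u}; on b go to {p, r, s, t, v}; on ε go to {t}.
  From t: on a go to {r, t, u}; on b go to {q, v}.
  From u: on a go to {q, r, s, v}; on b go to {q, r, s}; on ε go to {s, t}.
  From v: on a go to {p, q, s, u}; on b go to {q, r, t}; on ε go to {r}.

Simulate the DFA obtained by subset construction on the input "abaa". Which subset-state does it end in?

Start: {p}.
δ(p,a) = {q, s, t, v}.
Union: {q, s, t, v}.
ε-closure gives {p, q, r, s, t, v}.
After a: {p, q, r, s, t, v}.
δ(p,b) = {p, q, u}; δ(q,b) = {q, s, t}; δ(r,b) = {p, q, t, u}; δ(s,b) = {p, r, s, t, v}; δ(t,b) = {q, v}; δ(v,b) = {q, r, t}.
Union: {p, q, r, s, t, u, v}.
After b: {p, q, r, s, t, u, v}.
δ(p,a) = {q, s, t, v}; δ(q,a) = {p, q, s, t}; δ(r,a) = {p, r, t, v}; δ(s,a) = {s, t, u}; δ(t,a) = {r, t, u}; δ(u,a) = {q, r, s, v}; δ(v,a) = {p, q, s, u}.
Union: {p, q, r, s, t, u, v}.
After a: {p, q, r, s, t, u, v}.
δ(p,a) = {q, s, t, v}; δ(q,a) = {p, q, s, t}; δ(r,a) = {p, r, t, v}; δ(s,a) = {s, t, u}; δ(t,a) = {r, t, u}; δ(u,a) = {q, r, s, v}; δ(v,a) = {p, q, s, u}.
Union: {p, q, r, s, t, u, v}.
After a: {p, q, r, s, t, u, v}.

{p, q, r, s, t, u, v}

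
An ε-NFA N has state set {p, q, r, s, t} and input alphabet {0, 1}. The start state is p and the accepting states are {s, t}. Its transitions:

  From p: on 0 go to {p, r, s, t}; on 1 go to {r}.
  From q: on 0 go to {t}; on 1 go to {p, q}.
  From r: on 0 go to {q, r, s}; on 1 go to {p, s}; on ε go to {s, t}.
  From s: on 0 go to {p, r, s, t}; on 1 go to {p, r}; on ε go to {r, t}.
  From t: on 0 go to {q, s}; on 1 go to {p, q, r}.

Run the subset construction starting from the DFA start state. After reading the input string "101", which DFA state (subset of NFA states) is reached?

Start: {p}.
δ(p,1) = {r}.
Union: {r}.
ε-closure gives {r, s, t}.
After 1: {r, s, t}.
δ(r,0) = {q, r, s}; δ(s,0) = {p, r, s, t}; δ(t,0) = {q, s}.
Union: {p, q, r, s, t}.
After 0: {p, q, r, s, t}.
δ(p,1) = {r}; δ(q,1) = {p, q}; δ(r,1) = {p, s}; δ(s,1) = {p, r}; δ(t,1) = {p, q, r}.
Union: {p, q, r, s}.
ε-closure gives {p, q, r, s, t}.
After 1: {p, q, r, s, t}.

{p, q, r, s, t}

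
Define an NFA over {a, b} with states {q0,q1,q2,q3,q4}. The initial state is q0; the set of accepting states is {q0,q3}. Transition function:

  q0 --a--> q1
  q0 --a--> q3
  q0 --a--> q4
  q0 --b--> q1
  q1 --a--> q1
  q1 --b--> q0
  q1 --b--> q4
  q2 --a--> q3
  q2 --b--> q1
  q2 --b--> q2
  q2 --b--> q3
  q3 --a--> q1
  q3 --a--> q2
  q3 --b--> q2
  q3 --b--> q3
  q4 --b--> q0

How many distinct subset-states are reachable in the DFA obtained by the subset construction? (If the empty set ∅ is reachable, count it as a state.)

Start state of the DFA: {q0}.
{q0} --a--> {q1,q3,q4}  [new]
{q0} --b--> {q1}  [new]
{q1,q3,q4} --a--> {q1,q2}  [new]
{q1,q3,q4} --b--> {q0,q2,q3,q4}  [new]
{q1} --a--> {q1}  [seen]
{q1} --b--> {q0,q4}  [new]
{q1,q2} --a--> {q1,q3}  [new]
{q1,q2} --b--> {q0,q1,q2,q3,q4}  [new]
{q0,q2,q3,q4} --a--> {q1,q2,q3,q4}  [new]
{q0,q2,q3,q4} --b--> {q0,q1,q2,q3}  [new]
{q0,q4} --a--> {q1,q3,q4}  [seen]
{q0,q4} --b--> {q0,q1}  [new]
{q1,q3} --a--> {q1,q2}  [seen]
{q1,q3} --b--> {q0,q2,q3,q4}  [seen]
{q0,q1,q2,q3,q4} --a--> {q1,q2,q3,q4}  [seen]
{q0,q1,q2,q3,q4} --b--> {q0,q1,q2,q3,q4}  [seen]
{q1,q2,q3,q4} --a--> {q1,q2,q3}  [new]
{q1,q2,q3,q4} --b--> {q0,q1,q2,q3,q4}  [seen]
{q0,q1,q2,q3} --a--> {q1,q2,q3,q4}  [seen]
{q0,q1,q2,q3} --b--> {q0,q1,q2,q3,q4}  [seen]
{q0,q1} --a--> {q1,q3,q4}  [seen]
{q0,q1} --b--> {q0,q1,q4}  [new]
{q1,q2,q3} --a--> {q1,q2,q3}  [seen]
{q1,q2,q3} --b--> {q0,q1,q2,q3,q4}  [seen]
{q0,q1,q4} --a--> {q1,q3,q4}  [seen]
{q0,q1,q4} --b--> {q0,q1,q4}  [seen]
Reachable DFA states: {q0}, {q1,q3,q4}, {q1}, {q1,q2}, {q0,q2,q3,q4}, {q0,q4}, {q1,q3}, {q0,q1,q2,q3,q4}, {q1,q2,q3,q4}, {q0,q1,q2,q3}, {q0,q1}, {q1,q2,q3}, {q0,q1,q4}.

13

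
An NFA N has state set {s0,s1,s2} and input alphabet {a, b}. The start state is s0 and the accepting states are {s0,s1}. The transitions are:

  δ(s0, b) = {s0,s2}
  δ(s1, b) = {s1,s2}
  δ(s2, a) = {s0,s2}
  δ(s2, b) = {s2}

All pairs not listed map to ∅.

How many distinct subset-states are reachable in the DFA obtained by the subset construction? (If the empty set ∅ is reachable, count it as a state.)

Start state of the DFA: {s0}.
{s0} --a--> ∅  [new]
{s0} --b--> {s0,s2}  [new]
∅ --a--> ∅  [seen]
∅ --b--> ∅  [seen]
{s0,s2} --a--> {s0,s2}  [seen]
{s0,s2} --b--> {s0,s2}  [seen]
Reachable DFA states: {s0}, ∅, {s0,s2}.

3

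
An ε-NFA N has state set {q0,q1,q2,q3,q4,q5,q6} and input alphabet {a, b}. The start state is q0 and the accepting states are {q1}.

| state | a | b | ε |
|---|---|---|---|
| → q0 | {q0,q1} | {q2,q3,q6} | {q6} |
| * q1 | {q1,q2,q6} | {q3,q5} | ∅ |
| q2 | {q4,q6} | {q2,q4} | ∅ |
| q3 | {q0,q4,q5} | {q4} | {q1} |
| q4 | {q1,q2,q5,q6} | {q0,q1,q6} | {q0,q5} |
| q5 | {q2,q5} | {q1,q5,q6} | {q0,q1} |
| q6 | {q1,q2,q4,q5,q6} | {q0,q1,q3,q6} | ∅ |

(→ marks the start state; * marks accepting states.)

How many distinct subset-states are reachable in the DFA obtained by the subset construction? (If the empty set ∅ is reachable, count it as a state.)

Start state of the DFA: {q0,q6} (ε-closure of the NFA start).
{q0,q6} --a--> {q0,q1,q2,q4,q5,q6}  [new]
{q0,q6} --b--> {q0,q1,q2,q3,q6}  [new]
{q0,q1,q2,q4,q5,q6} --a--> {q0,q1,q2,q4,q5,q6}  [seen]
{q0,q1,q2,q4,q5,q6} --b--> {q0,q1,q2,q3,q4,q5,q6}  [new]
{q0,q1,q2,q3,q6} --a--> {q0,q1,q2,q4,q5,q6}  [seen]
{q0,q1,q2,q3,q6} --b--> {q0,q1,q2,q3,q4,q5,q6}  [seen]
{q0,q1,q2,q3,q4,q5,q6} --a--> {q0,q1,q2,q4,q5,q6}  [seen]
{q0,q1,q2,q3,q4,q5,q6} --b--> {q0,q1,q2,q3,q4,q5,q6}  [seen]
Reachable DFA states: {q0,q6}, {q0,q1,q2,q4,q5,q6}, {q0,q1,q2,q3,q6}, {q0,q1,q2,q3,q4,q5,q6}.

4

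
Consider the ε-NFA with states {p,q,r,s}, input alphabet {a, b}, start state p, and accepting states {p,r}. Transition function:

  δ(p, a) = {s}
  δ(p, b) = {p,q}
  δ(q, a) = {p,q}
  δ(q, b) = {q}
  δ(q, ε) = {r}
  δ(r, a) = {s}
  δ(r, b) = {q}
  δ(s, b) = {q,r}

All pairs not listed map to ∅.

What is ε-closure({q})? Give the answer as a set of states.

Begin with {q}.
q →ε {r}; add r.
ε-closure = {q,r}.

{q,r}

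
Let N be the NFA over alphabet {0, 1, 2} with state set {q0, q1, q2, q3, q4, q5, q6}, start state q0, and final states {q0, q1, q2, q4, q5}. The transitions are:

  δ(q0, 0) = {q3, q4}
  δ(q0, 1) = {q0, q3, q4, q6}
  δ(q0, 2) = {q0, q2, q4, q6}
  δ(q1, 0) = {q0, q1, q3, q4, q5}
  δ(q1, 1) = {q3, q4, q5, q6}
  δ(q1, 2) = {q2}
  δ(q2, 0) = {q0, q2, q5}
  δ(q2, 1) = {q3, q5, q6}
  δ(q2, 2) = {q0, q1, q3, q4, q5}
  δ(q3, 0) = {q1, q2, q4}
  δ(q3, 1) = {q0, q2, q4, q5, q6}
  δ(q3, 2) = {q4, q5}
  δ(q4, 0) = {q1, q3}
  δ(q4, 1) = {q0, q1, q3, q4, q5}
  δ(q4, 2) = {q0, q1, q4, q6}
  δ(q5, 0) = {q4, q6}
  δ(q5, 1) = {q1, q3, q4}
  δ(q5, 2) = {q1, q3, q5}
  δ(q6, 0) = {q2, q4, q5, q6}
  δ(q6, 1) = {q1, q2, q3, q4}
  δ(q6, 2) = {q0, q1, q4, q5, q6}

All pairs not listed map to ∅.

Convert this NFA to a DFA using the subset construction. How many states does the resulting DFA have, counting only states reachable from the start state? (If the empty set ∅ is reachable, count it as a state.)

Start state of the DFA: {q0}.
{q0} --0--> {q3, q4}  [new]
{q0} --1--> {q0, q3, q4, q6}  [new]
{q0} --2--> {q0, q2, q4, q6}  [new]
{q3, q4} --0--> {q1, q2, q3, q4}  [new]
{q3, q4} --1--> {q0, q1, q2, q3, q4, q5, q6}  [new]
{q3, q4} --2--> {q0, q1, q4, q5, q6}  [new]
{q0, q3, q4, q6} --0--> {q1, q2, q3, q4, q5, q6}  [new]
{q0, q3, q4, q6} --1--> {q0, q1, q2, q3, q4, q5, q6}  [seen]
{q0, q3, q4, q6} --2--> {q0, q1, q2, q4, q5, q6}  [new]
{q0, q2, q4, q6} --0--> {q0, q1, q2, q3, q4, q5, q6}  [seen]
{q0, q2, q4, q6} --1--> {q0, q1, q2, q3, q4, q5, q6}  [seen]
{q0, q2, q4, q6} --2--> {q0, q1, q2, q3, q4, q5, q6}  [seen]
{q1, q2, q3, q4} --0--> {q0, q1, q2, q3, q4, q5}  [new]
{q1, q2, q3, q4} --1--> {q0, q1, q2, q3, q4, q5, q6}  [seen]
{q1, q2, q3, q4} --2--> {q0, q1, q2, q3, q4, q5, q6}  [seen]
{q0, q1, q2, q3, q4, q5, q6} --0--> {q0, q1, q2, q3, q4, q5, q6}  [seen]
{q0, q1, q2, q3, q4, q5, q6} --1--> {q0, q1, q2, q3, q4, q5, q6}  [seen]
{q0, q1, q2, q3, q4, q5, q6} --2--> {q0, q1, q2, q3, q4, q5, q6}  [seen]
{q0, q1, q4, q5, q6} --0--> {q0, q1, q2, q3, q4, q5, q6}  [seen]
{q0, q1, q4, q5, q6} --1--> {q0, q1, q2, q3, q4, q5, q6}  [seen]
{q0, q1, q4, q5, q6} --2--> {q0, q1, q2, q3, q4, q5, q6}  [seen]
{q1, q2, q3, q4, q5, q6} --0--> {q0, q1, q2, q3, q4, q5, q6}  [seen]
{q1, q2, q3, q4, q5, q6} --1--> {q0, q1, q2, q3, q4, q5, q6}  [seen]
{q1, q2, q3, q4, q5, q6} --2--> {q0, q1, q2, q3, q4, q5, q6}  [seen]
{q0, q1, q2, q4, q5, q6} --0--> {q0, q1, q2, q3, q4, q5, q6}  [seen]
{q0, q1, q2, q4, q5, q6} --1--> {q0, q1, q2, q3, q4, q5, q6}  [seen]
{q0, q1, q2, q4, q5, q6} --2--> {q0, q1, q2, q3, q4, q5, q6}  [seen]
{q0, q1, q2, q3, q4, q5} --0--> {q0, q1, q2, q3, q4, q5, q6}  [seen]
{q0, q1, q2, q3, q4, q5} --1--> {q0, q1, q2, q3, q4, q5, q6}  [seen]
{q0, q1, q2, q3, q4, q5} --2--> {q0, q1, q2, q3, q4, q5, q6}  [seen]
Reachable DFA states: {q0}, {q3, q4}, {q0, q3, q4, q6}, {q0, q2, q4, q6}, {q1, q2, q3, q4}, {q0, q1, q2, q3, q4, q5, q6}, {q0, q1, q4, q5, q6}, {q1, q2, q3, q4, q5, q6}, {q0, q1, q2, q4, q5, q6}, {q0, q1, q2, q3, q4, q5}.

10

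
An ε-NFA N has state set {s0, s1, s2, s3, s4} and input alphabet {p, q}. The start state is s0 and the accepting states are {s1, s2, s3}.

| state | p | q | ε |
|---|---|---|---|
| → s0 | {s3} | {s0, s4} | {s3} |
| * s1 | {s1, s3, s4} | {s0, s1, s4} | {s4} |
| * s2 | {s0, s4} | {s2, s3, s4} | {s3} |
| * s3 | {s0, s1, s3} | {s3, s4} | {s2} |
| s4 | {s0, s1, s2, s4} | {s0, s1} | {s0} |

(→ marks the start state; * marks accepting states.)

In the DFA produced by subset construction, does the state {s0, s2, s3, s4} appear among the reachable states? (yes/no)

yes

Start state of the DFA: {s0, s2, s3} (ε-closure of the NFA start).
{s0, s2, s3} --p--> {s0, s1, s2, s3, s4}  [new]
{s0, s2, s3} --q--> {s0, s2, s3, s4}  [new]
{s0, s1, s2, s3, s4} --p--> {s0, s1, s2, s3, s4}  [seen]
{s0, s1, s2, s3, s4} --q--> {s0, s1, s2, s3, s4}  [seen]
{s0, s2, s3, s4} --p--> {s0, s1, s2, s3, s4}  [seen]
{s0, s2, s3, s4} --q--> {s0, s1, s2, s3, s4}  [seen]
Reachable DFA states: {s0, s2, s3}, {s0, s1, s2, s3, s4}, {s0, s2, s3, s4}.
{s0, s2, s3, s4} is among them.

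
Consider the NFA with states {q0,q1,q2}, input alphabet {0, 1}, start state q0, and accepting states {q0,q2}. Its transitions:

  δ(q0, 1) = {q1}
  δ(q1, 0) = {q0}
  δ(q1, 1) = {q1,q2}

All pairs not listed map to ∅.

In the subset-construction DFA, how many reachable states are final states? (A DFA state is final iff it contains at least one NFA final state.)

Start state of the DFA: {q0}.
{q0} --0--> ∅  [new]
{q0} --1--> {q1}  [new]
∅ --0--> ∅  [seen]
∅ --1--> ∅  [seen]
{q1} --0--> {q0}  [seen]
{q1} --1--> {q1,q2}  [new]
{q1,q2} --0--> {q0}  [seen]
{q1,q2} --1--> {q1,q2}  [seen]
Reachable DFA states: {q0}, ∅, {q1}, {q1,q2}.
Accepting DFA states (contain an NFA accepting state): {q0}, {q1,q2}.

2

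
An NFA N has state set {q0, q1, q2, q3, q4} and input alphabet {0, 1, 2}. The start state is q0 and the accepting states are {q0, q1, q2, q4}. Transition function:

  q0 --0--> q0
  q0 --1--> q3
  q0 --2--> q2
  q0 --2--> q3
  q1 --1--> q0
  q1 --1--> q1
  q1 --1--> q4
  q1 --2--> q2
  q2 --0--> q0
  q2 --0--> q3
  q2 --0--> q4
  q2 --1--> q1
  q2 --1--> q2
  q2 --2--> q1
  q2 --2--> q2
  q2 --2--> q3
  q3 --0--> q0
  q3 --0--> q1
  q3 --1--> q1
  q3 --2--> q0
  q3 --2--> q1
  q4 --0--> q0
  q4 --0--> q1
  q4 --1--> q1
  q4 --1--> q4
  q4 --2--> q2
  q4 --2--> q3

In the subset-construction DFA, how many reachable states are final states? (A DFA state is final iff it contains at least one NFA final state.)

Start state of the DFA: {q0}.
{q0} --0--> {q0}  [seen]
{q0} --1--> {q3}  [new]
{q0} --2--> {q2, q3}  [new]
{q3} --0--> {q0, q1}  [new]
{q3} --1--> {q1}  [new]
{q3} --2--> {q0, q1}  [seen]
{q2, q3} --0--> {q0, q1, q3, q4}  [new]
{q2, q3} --1--> {q1, q2}  [new]
{q2, q3} --2--> {q0, q1, q2, q3}  [new]
{q0, q1} --0--> {q0}  [seen]
{q0, q1} --1--> {q0, q1, q3, q4}  [seen]
{q0, q1} --2--> {q2, q3}  [seen]
{q1} --0--> ∅  [new]
{q1} --1--> {q0, q1, q4}  [new]
{q1} --2--> {q2}  [new]
{q0, q1, q3, q4} --0--> {q0, q1}  [seen]
{q0, q1, q3, q4} --1--> {q0, q1, q3, q4}  [seen]
{q0, q1, q3, q4} --2--> {q0, q1, q2, q3}  [seen]
{q1, q2} --0--> {q0, q3, q4}  [new]
{q1, q2} --1--> {q0, q1, q2, q4}  [new]
{q1, q2} --2--> {q1, q2, q3}  [new]
{q0, q1, q2, q3} --0--> {q0, q1, q3, q4}  [seen]
{q0, q1, q2, q3} --1--> {q0, q1, q2, q3, q4}  [new]
{q0, q1, q2, q3} --2--> {q0, q1, q2, q3}  [seen]
∅ --0--> ∅  [seen]
∅ --1--> ∅  [seen]
∅ --2--> ∅  [seen]
{q0, q1, q4} --0--> {q0, q1}  [seen]
{q0, q1, q4} --1--> {q0, q1, q3, q4}  [seen]
{q0, q1, q4} --2--> {q2, q3}  [seen]
{q2} --0--> {q0, q3, q4}  [seen]
{q2} --1--> {q1, q2}  [seen]
{q2} --2--> {q1, q2, q3}  [seen]
{q0, q3, q4} --0--> {q0, q1}  [seen]
{q0, q3, q4} --1--> {q1, q3, q4}  [new]
{q0, q3, q4} --2--> {q0, q1, q2, q3}  [seen]
{q0, q1, q2, q4} --0--> {q0, q1, q3, q4}  [seen]
{q0, q1, q2, q4} --1--> {q0, q1, q2, q3, q4}  [seen]
{q0, q1, q2, q4} --2--> {q1, q2, q3}  [seen]
{q1, q2, q3} --0--> {q0, q1, q3, q4}  [seen]
{q1, q2, q3} --1--> {q0, q1, q2, q4}  [seen]
{q1, q2, q3} --2--> {q0, q1, q2, q3}  [seen]
{q0, q1, q2, q3, q4} --0--> {q0, q1, q3, q4}  [seen]
{q0, q1, q2, q3, q4} --1--> {q0, q1, q2, q3, q4}  [seen]
{q0, q1, q2, q3, q4} --2--> {q0, q1, q2, q3}  [seen]
{q1, q3, q4} --0--> {q0, q1}  [seen]
{q1, q3, q4} --1--> {q0, q1, q4}  [seen]
{q1, q3, q4} --2--> {q0, q1, q2, q3}  [seen]
Reachable DFA states: {q0}, {q3}, {q2, q3}, {q0, q1}, {q1}, {q0, q1, q3, q4}, {q1, q2}, {q0, q1, q2, q3}, ∅, {q0, q1, q4}, {q2}, {q0, q3, q4}, {q0, q1, q2, q4}, {q1, q2, q3}, {q0, q1, q2, q3, q4}, {q1, q3, q4}.
Accepting DFA states (contain an NFA accepting state): {q0}, {q2, q3}, {q0, q1}, {q1}, {q0, q1, q3, q4}, {q1, q2}, {q0, q1, q2, q3}, {q0, q1, q4}, {q2}, {q0, q3, q4}, {q0, q1, q2, q4}, {q1, q2, q3}, {q0, q1, q2, q3, q4}, {q1, q3, q4}.

14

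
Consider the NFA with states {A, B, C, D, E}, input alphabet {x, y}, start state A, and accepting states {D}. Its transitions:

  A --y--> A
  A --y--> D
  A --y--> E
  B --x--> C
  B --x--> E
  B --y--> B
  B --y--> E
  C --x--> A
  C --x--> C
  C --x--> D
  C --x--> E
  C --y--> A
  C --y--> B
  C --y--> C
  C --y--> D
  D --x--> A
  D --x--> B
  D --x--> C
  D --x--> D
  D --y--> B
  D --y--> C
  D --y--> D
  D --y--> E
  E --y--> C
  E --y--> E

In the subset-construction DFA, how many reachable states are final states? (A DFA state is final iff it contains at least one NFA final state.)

3

Start state of the DFA: {A}.
{A} --x--> ∅  [new]
{A} --y--> {A, D, E}  [new]
∅ --x--> ∅  [seen]
∅ --y--> ∅  [seen]
{A, D, E} --x--> {A, B, C, D}  [new]
{A, D, E} --y--> {A, B, C, D, E}  [new]
{A, B, C, D} --x--> {A, B, C, D, E}  [seen]
{A, B, C, D} --y--> {A, B, C, D, E}  [seen]
{A, B, C, D, E} --x--> {A, B, C, D, E}  [seen]
{A, B, C, D, E} --y--> {A, B, C, D, E}  [seen]
Reachable DFA states: {A}, ∅, {A, D, E}, {A, B, C, D}, {A, B, C, D, E}.
Accepting DFA states (contain an NFA accepting state): {A, D, E}, {A, B, C, D}, {A, B, C, D, E}.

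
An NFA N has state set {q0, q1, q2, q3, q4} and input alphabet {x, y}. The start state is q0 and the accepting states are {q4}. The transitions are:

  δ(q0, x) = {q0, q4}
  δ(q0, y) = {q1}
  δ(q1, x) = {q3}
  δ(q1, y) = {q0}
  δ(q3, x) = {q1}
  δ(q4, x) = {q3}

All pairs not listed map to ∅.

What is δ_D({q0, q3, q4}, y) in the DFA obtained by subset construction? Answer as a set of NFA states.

{q1}

δ(q0,y) = {q1}; δ(q3,y) = ∅; δ(q4,y) = ∅.
Union: {q1}.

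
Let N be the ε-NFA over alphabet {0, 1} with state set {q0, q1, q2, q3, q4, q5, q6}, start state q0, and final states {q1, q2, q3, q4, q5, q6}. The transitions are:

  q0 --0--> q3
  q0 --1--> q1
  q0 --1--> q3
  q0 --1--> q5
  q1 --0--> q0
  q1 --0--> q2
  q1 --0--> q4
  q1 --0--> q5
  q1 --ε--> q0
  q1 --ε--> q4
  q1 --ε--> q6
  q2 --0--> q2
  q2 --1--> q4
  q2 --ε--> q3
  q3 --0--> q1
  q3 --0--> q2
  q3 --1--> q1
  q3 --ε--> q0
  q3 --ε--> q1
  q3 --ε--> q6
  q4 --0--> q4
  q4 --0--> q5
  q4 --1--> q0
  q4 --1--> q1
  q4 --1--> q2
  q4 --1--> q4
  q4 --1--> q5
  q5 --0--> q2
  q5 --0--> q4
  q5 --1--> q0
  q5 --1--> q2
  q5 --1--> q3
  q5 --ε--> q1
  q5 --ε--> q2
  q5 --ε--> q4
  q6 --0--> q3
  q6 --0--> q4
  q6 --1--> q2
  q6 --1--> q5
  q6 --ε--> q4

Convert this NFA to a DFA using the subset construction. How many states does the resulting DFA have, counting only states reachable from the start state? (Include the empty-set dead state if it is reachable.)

Start state of the DFA: {q0} (ε-closure of the NFA start).
{q0} --0--> {q0, q1, q3, q4, q6}  [new]
{q0} --1--> {q0, q1, q2, q3, q4, q5, q6}  [new]
{q0, q1, q3, q4, q6} --0--> {q0, q1, q2, q3, q4, q5, q6}  [seen]
{q0, q1, q3, q4, q6} --1--> {q0, q1, q2, q3, q4, q5, q6}  [seen]
{q0, q1, q2, q3, q4, q5, q6} --0--> {q0, q1, q2, q3, q4, q5, q6}  [seen]
{q0, q1, q2, q3, q4, q5, q6} --1--> {q0, q1, q2, q3, q4, q5, q6}  [seen]
Reachable DFA states: {q0}, {q0, q1, q3, q4, q6}, {q0, q1, q2, q3, q4, q5, q6}.

3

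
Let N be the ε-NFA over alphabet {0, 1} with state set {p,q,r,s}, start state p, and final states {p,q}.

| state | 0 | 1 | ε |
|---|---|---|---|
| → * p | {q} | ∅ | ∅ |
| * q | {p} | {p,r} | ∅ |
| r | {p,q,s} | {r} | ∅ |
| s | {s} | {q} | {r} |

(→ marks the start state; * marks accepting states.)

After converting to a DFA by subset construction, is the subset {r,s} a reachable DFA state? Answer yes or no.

Start state of the DFA: {p} (ε-closure of the NFA start).
{p} --0--> {q}  [new]
{p} --1--> ∅  [new]
{q} --0--> {p}  [seen]
{q} --1--> {p,r}  [new]
∅ --0--> ∅  [seen]
∅ --1--> ∅  [seen]
{p,r} --0--> {p,q,r,s}  [new]
{p,r} --1--> {r}  [new]
{p,q,r,s} --0--> {p,q,r,s}  [seen]
{p,q,r,s} --1--> {p,q,r}  [new]
{r} --0--> {p,q,r,s}  [seen]
{r} --1--> {r}  [seen]
{p,q,r} --0--> {p,q,r,s}  [seen]
{p,q,r} --1--> {p,r}  [seen]
Reachable DFA states: {p}, {q}, ∅, {p,r}, {p,q,r,s}, {r}, {p,q,r}.
{r,s} is not among them.

no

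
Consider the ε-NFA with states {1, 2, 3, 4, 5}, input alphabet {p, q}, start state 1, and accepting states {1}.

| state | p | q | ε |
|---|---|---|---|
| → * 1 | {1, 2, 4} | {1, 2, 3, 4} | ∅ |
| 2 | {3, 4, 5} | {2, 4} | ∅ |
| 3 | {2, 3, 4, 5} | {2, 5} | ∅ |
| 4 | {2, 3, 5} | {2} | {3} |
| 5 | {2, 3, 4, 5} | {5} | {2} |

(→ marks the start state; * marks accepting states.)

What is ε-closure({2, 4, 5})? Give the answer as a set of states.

Begin with {2, 4, 5}.
4 →ε {3}; add 3.
ε-closure = {2, 3, 4, 5}.

{2, 3, 4, 5}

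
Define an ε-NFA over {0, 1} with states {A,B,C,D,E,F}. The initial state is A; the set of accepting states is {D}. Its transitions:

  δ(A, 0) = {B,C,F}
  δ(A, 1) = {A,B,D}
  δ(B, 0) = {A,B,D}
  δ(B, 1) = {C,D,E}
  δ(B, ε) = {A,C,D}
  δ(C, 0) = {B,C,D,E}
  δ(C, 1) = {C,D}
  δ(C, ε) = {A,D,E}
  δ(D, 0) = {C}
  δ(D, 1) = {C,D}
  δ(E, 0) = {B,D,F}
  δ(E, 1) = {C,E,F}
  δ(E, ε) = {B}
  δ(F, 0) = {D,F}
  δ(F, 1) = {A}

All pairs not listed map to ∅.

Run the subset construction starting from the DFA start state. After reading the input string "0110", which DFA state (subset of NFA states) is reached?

{A,B,C,D,E,F}

Start: {A}.
δ(A,0) = {B,C,F}.
Union: {B,C,F}.
ε-closure gives {A,B,C,D,E,F}.
After 0: {A,B,C,D,E,F}.
δ(A,1) = {A,B,D}; δ(B,1) = {C,D,E}; δ(C,1) = {C,D}; δ(D,1) = {C,D}; δ(E,1) = {C,E,F}; δ(F,1) = {A}.
Union: {A,B,C,D,E,F}.
After 1: {A,B,C,D,E,F}.
δ(A,1) = {A,B,D}; δ(B,1) = {C,D,E}; δ(C,1) = {C,D}; δ(D,1) = {C,D}; δ(E,1) = {C,E,F}; δ(F,1) = {A}.
Union: {A,B,C,D,E,F}.
After 1: {A,B,C,D,E,F}.
δ(A,0) = {B,C,F}; δ(B,0) = {A,B,D}; δ(C,0) = {B,C,D,E}; δ(D,0) = {C}; δ(E,0) = {B,D,F}; δ(F,0) = {D,F}.
Union: {A,B,C,D,E,F}.
After 0: {A,B,C,D,E,F}.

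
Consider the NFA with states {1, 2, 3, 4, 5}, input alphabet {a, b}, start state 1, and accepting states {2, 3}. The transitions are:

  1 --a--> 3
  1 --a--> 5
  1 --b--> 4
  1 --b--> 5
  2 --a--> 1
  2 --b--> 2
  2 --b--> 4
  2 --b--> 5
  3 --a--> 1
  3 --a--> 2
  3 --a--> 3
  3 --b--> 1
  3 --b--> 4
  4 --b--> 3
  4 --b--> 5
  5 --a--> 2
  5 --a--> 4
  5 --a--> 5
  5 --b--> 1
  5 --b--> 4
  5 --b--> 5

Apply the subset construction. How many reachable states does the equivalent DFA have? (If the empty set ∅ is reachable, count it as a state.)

9

Start state of the DFA: {1}.
{1} --a--> {3, 5}  [new]
{1} --b--> {4, 5}  [new]
{3, 5} --a--> {1, 2, 3, 4, 5}  [new]
{3, 5} --b--> {1, 4, 5}  [new]
{4, 5} --a--> {2, 4, 5}  [new]
{4, 5} --b--> {1, 3, 4, 5}  [new]
{1, 2, 3, 4, 5} --a--> {1, 2, 3, 4, 5}  [seen]
{1, 2, 3, 4, 5} --b--> {1, 2, 3, 4, 5}  [seen]
{1, 4, 5} --a--> {2, 3, 4, 5}  [new]
{1, 4, 5} --b--> {1, 3, 4, 5}  [seen]
{2, 4, 5} --a--> {1, 2, 4, 5}  [new]
{2, 4, 5} --b--> {1, 2, 3, 4, 5}  [seen]
{1, 3, 4, 5} --a--> {1, 2, 3, 4, 5}  [seen]
{1, 3, 4, 5} --b--> {1, 3, 4, 5}  [seen]
{2, 3, 4, 5} --a--> {1, 2, 3, 4, 5}  [seen]
{2, 3, 4, 5} --b--> {1, 2, 3, 4, 5}  [seen]
{1, 2, 4, 5} --a--> {1, 2, 3, 4, 5}  [seen]
{1, 2, 4, 5} --b--> {1, 2, 3, 4, 5}  [seen]
Reachable DFA states: {1}, {3, 5}, {4, 5}, {1, 2, 3, 4, 5}, {1, 4, 5}, {2, 4, 5}, {1, 3, 4, 5}, {2, 3, 4, 5}, {1, 2, 4, 5}.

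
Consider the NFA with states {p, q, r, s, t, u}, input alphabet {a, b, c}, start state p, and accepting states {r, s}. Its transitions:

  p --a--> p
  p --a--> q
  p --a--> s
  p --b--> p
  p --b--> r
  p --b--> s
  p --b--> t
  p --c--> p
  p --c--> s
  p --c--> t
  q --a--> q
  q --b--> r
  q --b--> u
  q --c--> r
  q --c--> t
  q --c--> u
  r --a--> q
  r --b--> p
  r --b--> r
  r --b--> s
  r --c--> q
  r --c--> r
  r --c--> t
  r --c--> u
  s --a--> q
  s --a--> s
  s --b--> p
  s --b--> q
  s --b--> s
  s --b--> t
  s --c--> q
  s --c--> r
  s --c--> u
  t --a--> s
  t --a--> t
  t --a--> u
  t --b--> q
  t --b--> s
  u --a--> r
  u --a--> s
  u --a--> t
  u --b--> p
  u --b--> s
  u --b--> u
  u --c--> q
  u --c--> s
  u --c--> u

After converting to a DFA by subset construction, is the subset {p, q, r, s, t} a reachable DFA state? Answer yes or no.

Start state of the DFA: {p}.
{p} --a--> {p, q, s}  [new]
{p} --b--> {p, r, s, t}  [new]
{p} --c--> {p, s, t}  [new]
{p, q, s} --a--> {p, q, s}  [seen]
{p, q, s} --b--> {p, q, r, s, t, u}  [new]
{p, q, s} --c--> {p, q, r, s, t, u}  [seen]
{p, r, s, t} --a--> {p, q, s, t, u}  [new]
{p, r, s, t} --b--> {p, q, r, s, t}  [new]
{p, r, s, t} --c--> {p, q, r, s, t, u}  [seen]
{p, s, t} --a--> {p, q, s, t, u}  [seen]
{p, s, t} --b--> {p, q, r, s, t}  [seen]
{p, s, t} --c--> {p, q, r, s, t, u}  [seen]
{p, q, r, s, t, u} --a--> {p, q, r, s, t, u}  [seen]
{p, q, r, s, t, u} --b--> {p, q, r, s, t, u}  [seen]
{p, q, r, s, t, u} --c--> {p, q, r, s, t, u}  [seen]
{p, q, s, t, u} --a--> {p, q, r, s, t, u}  [seen]
{p, q, s, t, u} --b--> {p, q, r, s, t, u}  [seen]
{p, q, s, t, u} --c--> {p, q, r, s, t, u}  [seen]
{p, q, r, s, t} --a--> {p, q, s, t, u}  [seen]
{p, q, r, s, t} --b--> {p, q, r, s, t, u}  [seen]
{p, q, r, s, t} --c--> {p, q, r, s, t, u}  [seen]
Reachable DFA states: {p}, {p, q, s}, {p, r, s, t}, {p, s, t}, {p, q, r, s, t, u}, {p, q, s, t, u}, {p, q, r, s, t}.
{p, q, r, s, t} is among them.

yes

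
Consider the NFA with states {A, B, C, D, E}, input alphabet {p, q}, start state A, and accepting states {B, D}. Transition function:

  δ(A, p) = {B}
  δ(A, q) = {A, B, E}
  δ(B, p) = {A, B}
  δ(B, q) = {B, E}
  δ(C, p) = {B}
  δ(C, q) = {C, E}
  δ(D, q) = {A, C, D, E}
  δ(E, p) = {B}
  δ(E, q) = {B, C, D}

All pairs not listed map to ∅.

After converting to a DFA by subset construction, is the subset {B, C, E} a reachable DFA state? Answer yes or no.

no

Start state of the DFA: {A}.
{A} --p--> {B}  [new]
{A} --q--> {A, B, E}  [new]
{B} --p--> {A, B}  [new]
{B} --q--> {B, E}  [new]
{A, B, E} --p--> {A, B}  [seen]
{A, B, E} --q--> {A, B, C, D, E}  [new]
{A, B} --p--> {A, B}  [seen]
{A, B} --q--> {A, B, E}  [seen]
{B, E} --p--> {A, B}  [seen]
{B, E} --q--> {B, C, D, E}  [new]
{A, B, C, D, E} --p--> {A, B}  [seen]
{A, B, C, D, E} --q--> {A, B, C, D, E}  [seen]
{B, C, D, E} --p--> {A, B}  [seen]
{B, C, D, E} --q--> {A, B, C, D, E}  [seen]
Reachable DFA states: {A}, {B}, {A, B, E}, {A, B}, {B, E}, {A, B, C, D, E}, {B, C, D, E}.
{B, C, E} is not among them.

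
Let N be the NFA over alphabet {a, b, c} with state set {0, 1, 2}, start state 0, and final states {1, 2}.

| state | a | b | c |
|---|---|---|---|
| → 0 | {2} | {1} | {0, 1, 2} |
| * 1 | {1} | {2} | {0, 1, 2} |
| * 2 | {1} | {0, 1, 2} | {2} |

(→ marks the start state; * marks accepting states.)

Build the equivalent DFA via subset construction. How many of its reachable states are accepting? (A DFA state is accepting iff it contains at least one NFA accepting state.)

4

Start state of the DFA: {0}.
{0} --a--> {2}  [new]
{0} --b--> {1}  [new]
{0} --c--> {0, 1, 2}  [new]
{2} --a--> {1}  [seen]
{2} --b--> {0, 1, 2}  [seen]
{2} --c--> {2}  [seen]
{1} --a--> {1}  [seen]
{1} --b--> {2}  [seen]
{1} --c--> {0, 1, 2}  [seen]
{0, 1, 2} --a--> {1, 2}  [new]
{0, 1, 2} --b--> {0, 1, 2}  [seen]
{0, 1, 2} --c--> {0, 1, 2}  [seen]
{1, 2} --a--> {1}  [seen]
{1, 2} --b--> {0, 1, 2}  [seen]
{1, 2} --c--> {0, 1, 2}  [seen]
Reachable DFA states: {0}, {2}, {1}, {0, 1, 2}, {1, 2}.
Accepting DFA states (contain an NFA accepting state): {2}, {1}, {0, 1, 2}, {1, 2}.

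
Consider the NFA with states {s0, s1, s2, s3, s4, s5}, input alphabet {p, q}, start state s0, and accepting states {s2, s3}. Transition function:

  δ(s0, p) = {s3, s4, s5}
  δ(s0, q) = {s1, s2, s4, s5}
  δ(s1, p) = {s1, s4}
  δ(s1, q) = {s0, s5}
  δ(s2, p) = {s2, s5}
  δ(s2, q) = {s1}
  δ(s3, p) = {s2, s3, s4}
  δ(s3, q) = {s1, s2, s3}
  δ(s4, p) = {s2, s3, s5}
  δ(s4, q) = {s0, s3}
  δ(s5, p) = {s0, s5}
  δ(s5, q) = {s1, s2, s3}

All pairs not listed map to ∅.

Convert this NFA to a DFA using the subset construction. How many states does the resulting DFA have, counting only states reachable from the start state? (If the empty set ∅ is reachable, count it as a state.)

Start state of the DFA: {s0}.
{s0} --p--> {s3, s4, s5}  [new]
{s0} --q--> {s1, s2, s4, s5}  [new]
{s3, s4, s5} --p--> {s0, s2, s3, s4, s5}  [new]
{s3, s4, s5} --q--> {s0, s1, s2, s3}  [new]
{s1, s2, s4, s5} --p--> {s0, s1, s2, s3, s4, s5}  [new]
{s1, s2, s4, s5} --q--> {s0, s1, s2, s3, s5}  [new]
{s0, s2, s3, s4, s5} --p--> {s0, s2, s3, s4, s5}  [seen]
{s0, s2, s3, s4, s5} --q--> {s0, s1, s2, s3, s4, s5}  [seen]
{s0, s1, s2, s3} --p--> {s1, s2, s3, s4, s5}  [new]
{s0, s1, s2, s3} --q--> {s0, s1, s2, s3, s4, s5}  [seen]
{s0, s1, s2, s3, s4, s5} --p--> {s0, s1, s2, s3, s4, s5}  [seen]
{s0, s1, s2, s3, s4, s5} --q--> {s0, s1, s2, s3, s4, s5}  [seen]
{s0, s1, s2, s3, s5} --p--> {s0, s1, s2, s3, s4, s5}  [seen]
{s0, s1, s2, s3, s5} --q--> {s0, s1, s2, s3, s4, s5}  [seen]
{s1, s2, s3, s4, s5} --p--> {s0, s1, s2, s3, s4, s5}  [seen]
{s1, s2, s3, s4, s5} --q--> {s0, s1, s2, s3, s5}  [seen]
Reachable DFA states: {s0}, {s3, s4, s5}, {s1, s2, s4, s5}, {s0, s2, s3, s4, s5}, {s0, s1, s2, s3}, {s0, s1, s2, s3, s4, s5}, {s0, s1, s2, s3, s5}, {s1, s2, s3, s4, s5}.

8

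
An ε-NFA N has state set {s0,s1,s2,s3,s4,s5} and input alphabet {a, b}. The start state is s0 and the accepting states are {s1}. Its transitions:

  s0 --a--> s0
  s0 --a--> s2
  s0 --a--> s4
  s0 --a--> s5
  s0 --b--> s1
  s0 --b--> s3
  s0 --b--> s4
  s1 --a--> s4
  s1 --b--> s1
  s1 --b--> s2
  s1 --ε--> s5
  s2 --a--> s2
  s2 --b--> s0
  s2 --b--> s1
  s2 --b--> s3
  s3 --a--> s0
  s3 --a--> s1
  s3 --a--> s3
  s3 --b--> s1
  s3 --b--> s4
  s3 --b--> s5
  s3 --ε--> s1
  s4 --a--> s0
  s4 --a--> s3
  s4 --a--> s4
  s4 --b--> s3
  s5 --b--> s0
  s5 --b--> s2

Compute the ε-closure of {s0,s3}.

Begin with {s0,s3}.
s3 →ε {s1}; add s1.
s1 →ε {s5}; add s5.
ε-closure = {s0,s1,s3,s5}.

{s0,s1,s3,s5}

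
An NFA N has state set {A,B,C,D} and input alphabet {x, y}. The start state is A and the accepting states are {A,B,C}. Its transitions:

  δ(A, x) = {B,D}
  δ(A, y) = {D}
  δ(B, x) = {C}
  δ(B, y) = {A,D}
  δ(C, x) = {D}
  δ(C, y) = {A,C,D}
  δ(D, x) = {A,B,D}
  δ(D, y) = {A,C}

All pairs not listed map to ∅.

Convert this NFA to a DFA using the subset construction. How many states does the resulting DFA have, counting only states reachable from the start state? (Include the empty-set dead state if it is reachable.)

7

Start state of the DFA: {A}.
{A} --x--> {B,D}  [new]
{A} --y--> {D}  [new]
{B,D} --x--> {A,B,C,D}  [new]
{B,D} --y--> {A,C,D}  [new]
{D} --x--> {A,B,D}  [new]
{D} --y--> {A,C}  [new]
{A,B,C,D} --x--> {A,B,C,D}  [seen]
{A,B,C,D} --y--> {A,C,D}  [seen]
{A,C,D} --x--> {A,B,D}  [seen]
{A,C,D} --y--> {A,C,D}  [seen]
{A,B,D} --x--> {A,B,C,D}  [seen]
{A,B,D} --y--> {A,C,D}  [seen]
{A,C} --x--> {B,D}  [seen]
{A,C} --y--> {A,C,D}  [seen]
Reachable DFA states: {A}, {B,D}, {D}, {A,B,C,D}, {A,C,D}, {A,B,D}, {A,C}.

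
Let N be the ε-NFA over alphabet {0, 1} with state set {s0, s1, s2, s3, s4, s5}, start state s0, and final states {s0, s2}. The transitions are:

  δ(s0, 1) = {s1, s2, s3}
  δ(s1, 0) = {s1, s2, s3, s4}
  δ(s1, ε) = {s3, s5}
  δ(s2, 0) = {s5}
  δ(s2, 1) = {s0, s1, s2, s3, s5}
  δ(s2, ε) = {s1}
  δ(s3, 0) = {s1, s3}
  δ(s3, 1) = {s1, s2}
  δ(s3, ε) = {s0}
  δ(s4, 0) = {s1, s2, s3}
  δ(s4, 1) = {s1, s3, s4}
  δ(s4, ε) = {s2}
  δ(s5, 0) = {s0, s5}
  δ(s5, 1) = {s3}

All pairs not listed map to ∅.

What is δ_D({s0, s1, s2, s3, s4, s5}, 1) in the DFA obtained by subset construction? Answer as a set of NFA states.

δ(s0,1) = {s1, s2, s3}; δ(s1,1) = ∅; δ(s2,1) = {s0, s1, s2, s3, s5}; δ(s3,1) = {s1, s2}; δ(s4,1) = {s1, s3, s4}; δ(s5,1) = {s3}.
Union: {s0, s1, s2, s3, s4, s5}.

{s0, s1, s2, s3, s4, s5}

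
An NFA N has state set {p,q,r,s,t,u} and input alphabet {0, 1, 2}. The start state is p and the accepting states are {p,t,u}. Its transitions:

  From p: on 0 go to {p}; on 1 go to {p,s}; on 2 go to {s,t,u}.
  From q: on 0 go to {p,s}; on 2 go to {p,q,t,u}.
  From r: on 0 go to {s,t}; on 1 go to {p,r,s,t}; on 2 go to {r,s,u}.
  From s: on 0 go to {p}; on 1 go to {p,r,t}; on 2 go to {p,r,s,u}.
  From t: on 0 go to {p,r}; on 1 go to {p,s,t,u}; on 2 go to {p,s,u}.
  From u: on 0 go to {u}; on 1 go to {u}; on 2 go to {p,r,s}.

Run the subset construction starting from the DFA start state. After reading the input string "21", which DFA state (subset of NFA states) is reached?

{p,r,s,t,u}

Start: {p}.
δ(p,2) = {s,t,u}.
Union: {s,t,u}.
After 2: {s,t,u}.
δ(s,1) = {p,r,t}; δ(t,1) = {p,s,t,u}; δ(u,1) = {u}.
Union: {p,r,s,t,u}.
After 1: {p,r,s,t,u}.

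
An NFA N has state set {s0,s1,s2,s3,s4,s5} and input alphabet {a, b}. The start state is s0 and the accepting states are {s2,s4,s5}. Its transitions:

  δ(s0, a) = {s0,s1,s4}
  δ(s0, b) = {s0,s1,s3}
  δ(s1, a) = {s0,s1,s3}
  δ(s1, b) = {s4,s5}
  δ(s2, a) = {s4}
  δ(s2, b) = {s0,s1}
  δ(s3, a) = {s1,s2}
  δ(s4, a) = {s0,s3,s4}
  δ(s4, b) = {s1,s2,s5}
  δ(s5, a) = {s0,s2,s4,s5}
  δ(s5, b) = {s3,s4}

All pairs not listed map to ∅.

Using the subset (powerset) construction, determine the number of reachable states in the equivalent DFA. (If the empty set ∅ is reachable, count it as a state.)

7

Start state of the DFA: {s0}.
{s0} --a--> {s0,s1,s4}  [new]
{s0} --b--> {s0,s1,s3}  [new]
{s0,s1,s4} --a--> {s0,s1,s3,s4}  [new]
{s0,s1,s4} --b--> {s0,s1,s2,s3,s4,s5}  [new]
{s0,s1,s3} --a--> {s0,s1,s2,s3,s4}  [new]
{s0,s1,s3} --b--> {s0,s1,s3,s4,s5}  [new]
{s0,s1,s3,s4} --a--> {s0,s1,s2,s3,s4}  [seen]
{s0,s1,s3,s4} --b--> {s0,s1,s2,s3,s4,s5}  [seen]
{s0,s1,s2,s3,s4,s5} --a--> {s0,s1,s2,s3,s4,s5}  [seen]
{s0,s1,s2,s3,s4,s5} --b--> {s0,s1,s2,s3,s4,s5}  [seen]
{s0,s1,s2,s3,s4} --a--> {s0,s1,s2,s3,s4}  [seen]
{s0,s1,s2,s3,s4} --b--> {s0,s1,s2,s3,s4,s5}  [seen]
{s0,s1,s3,s4,s5} --a--> {s0,s1,s2,s3,s4,s5}  [seen]
{s0,s1,s3,s4,s5} --b--> {s0,s1,s2,s3,s4,s5}  [seen]
Reachable DFA states: {s0}, {s0,s1,s4}, {s0,s1,s3}, {s0,s1,s3,s4}, {s0,s1,s2,s3,s4,s5}, {s0,s1,s2,s3,s4}, {s0,s1,s3,s4,s5}.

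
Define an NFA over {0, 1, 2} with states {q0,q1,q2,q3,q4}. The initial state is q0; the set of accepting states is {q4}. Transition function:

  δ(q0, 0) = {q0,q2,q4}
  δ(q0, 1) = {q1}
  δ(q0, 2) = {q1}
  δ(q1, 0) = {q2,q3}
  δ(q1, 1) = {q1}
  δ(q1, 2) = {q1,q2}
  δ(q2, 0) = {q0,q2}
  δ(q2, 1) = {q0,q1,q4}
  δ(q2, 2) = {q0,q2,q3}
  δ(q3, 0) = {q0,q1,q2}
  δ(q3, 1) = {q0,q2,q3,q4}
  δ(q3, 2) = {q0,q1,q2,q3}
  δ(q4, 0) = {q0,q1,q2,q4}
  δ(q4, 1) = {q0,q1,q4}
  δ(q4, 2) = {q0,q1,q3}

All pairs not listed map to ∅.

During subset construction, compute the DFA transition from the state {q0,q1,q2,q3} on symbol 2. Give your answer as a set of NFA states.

{q0,q1,q2,q3}

δ(q0,2) = {q1}; δ(q1,2) = {q1,q2}; δ(q2,2) = {q0,q2,q3}; δ(q3,2) = {q0,q1,q2,q3}.
Union: {q0,q1,q2,q3}.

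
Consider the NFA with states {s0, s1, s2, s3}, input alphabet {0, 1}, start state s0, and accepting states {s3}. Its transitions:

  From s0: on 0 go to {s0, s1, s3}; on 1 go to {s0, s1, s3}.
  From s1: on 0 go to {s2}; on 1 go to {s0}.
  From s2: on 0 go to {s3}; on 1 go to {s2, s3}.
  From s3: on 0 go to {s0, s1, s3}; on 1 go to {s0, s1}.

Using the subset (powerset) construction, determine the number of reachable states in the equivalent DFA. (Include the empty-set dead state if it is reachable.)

3

Start state of the DFA: {s0}.
{s0} --0--> {s0, s1, s3}  [new]
{s0} --1--> {s0, s1, s3}  [seen]
{s0, s1, s3} --0--> {s0, s1, s2, s3}  [new]
{s0, s1, s3} --1--> {s0, s1, s3}  [seen]
{s0, s1, s2, s3} --0--> {s0, s1, s2, s3}  [seen]
{s0, s1, s2, s3} --1--> {s0, s1, s2, s3}  [seen]
Reachable DFA states: {s0}, {s0, s1, s3}, {s0, s1, s2, s3}.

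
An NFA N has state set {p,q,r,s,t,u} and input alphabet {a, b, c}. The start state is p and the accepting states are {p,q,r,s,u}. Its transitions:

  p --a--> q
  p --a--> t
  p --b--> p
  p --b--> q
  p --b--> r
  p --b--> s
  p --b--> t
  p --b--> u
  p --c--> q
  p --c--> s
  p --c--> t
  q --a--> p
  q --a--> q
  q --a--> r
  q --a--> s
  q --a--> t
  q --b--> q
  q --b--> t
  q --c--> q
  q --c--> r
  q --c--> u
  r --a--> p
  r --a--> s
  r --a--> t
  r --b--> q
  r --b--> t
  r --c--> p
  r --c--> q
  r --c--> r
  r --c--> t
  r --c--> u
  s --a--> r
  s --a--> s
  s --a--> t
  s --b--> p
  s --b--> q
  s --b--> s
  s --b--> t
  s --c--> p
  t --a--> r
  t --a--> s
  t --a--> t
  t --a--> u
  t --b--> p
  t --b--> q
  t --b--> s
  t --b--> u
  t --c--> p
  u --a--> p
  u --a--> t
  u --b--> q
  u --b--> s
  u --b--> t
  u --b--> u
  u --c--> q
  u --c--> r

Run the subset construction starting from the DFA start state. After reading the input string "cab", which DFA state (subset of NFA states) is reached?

{p,q,r,s,t,u}

Start: {p}.
δ(p,c) = {q,s,t}.
Union: {q,s,t}.
After c: {q,s,t}.
δ(q,a) = {p,q,r,s,t}; δ(s,a) = {r,s,t}; δ(t,a) = {r,s,t,u}.
Union: {p,q,r,s,t,u}.
After a: {p,q,r,s,t,u}.
δ(p,b) = {p,q,r,s,t,u}; δ(q,b) = {q,t}; δ(r,b) = {q,t}; δ(s,b) = {p,q,s,t}; δ(t,b) = {p,q,s,u}; δ(u,b) = {q,s,t,u}.
Union: {p,q,r,s,t,u}.
After b: {p,q,r,s,t,u}.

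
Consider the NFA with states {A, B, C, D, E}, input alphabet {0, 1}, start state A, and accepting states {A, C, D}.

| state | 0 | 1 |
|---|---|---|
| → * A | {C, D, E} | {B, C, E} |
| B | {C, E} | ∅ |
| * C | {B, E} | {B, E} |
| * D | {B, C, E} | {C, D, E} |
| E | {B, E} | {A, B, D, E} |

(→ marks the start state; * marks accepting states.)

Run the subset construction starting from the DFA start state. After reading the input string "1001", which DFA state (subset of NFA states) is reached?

{A, B, D, E}

Start: {A}.
δ(A,1) = {B, C, E}.
Union: {B, C, E}.
After 1: {B, C, E}.
δ(B,0) = {C, E}; δ(C,0) = {B, E}; δ(E,0) = {B, E}.
Union: {B, C, E}.
After 0: {B, C, E}.
δ(B,0) = {C, E}; δ(C,0) = {B, E}; δ(E,0) = {B, E}.
Union: {B, C, E}.
After 0: {B, C, E}.
δ(B,1) = ∅; δ(C,1) = {B, E}; δ(E,1) = {A, B, D, E}.
Union: {A, B, D, E}.
After 1: {A, B, D, E}.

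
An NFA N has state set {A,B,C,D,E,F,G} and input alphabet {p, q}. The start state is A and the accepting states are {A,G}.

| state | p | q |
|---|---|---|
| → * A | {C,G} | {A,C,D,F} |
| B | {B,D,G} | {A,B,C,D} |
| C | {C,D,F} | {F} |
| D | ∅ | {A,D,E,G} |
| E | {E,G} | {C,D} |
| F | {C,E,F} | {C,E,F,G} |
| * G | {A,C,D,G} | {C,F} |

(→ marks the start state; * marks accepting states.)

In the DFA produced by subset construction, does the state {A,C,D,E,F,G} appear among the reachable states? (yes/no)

Start state of the DFA: {A}.
{A} --p--> {C,G}  [new]
{A} --q--> {A,C,D,F}  [new]
{C,G} --p--> {A,C,D,F,G}  [new]
{C,G} --q--> {C,F}  [new]
{A,C,D,F} --p--> {C,D,E,F,G}  [new]
{A,C,D,F} --q--> {A,C,D,E,F,G}  [new]
{A,C,D,F,G} --p--> {A,C,D,E,F,G}  [seen]
{A,C,D,F,G} --q--> {A,C,D,E,F,G}  [seen]
{C,F} --p--> {C,D,E,F}  [new]
{C,F} --q--> {C,E,F,G}  [new]
{C,D,E,F,G} --p--> {A,C,D,E,F,G}  [seen]
{C,D,E,F,G} --q--> {A,C,D,E,F,G}  [seen]
{A,C,D,E,F,G} --p--> {A,C,D,E,F,G}  [seen]
{A,C,D,E,F,G} --q--> {A,C,D,E,F,G}  [seen]
{C,D,E,F} --p--> {C,D,E,F,G}  [seen]
{C,D,E,F} --q--> {A,C,D,E,F,G}  [seen]
{C,E,F,G} --p--> {A,C,D,E,F,G}  [seen]
{C,E,F,G} --q--> {C,D,E,F,G}  [seen]
Reachable DFA states: {A}, {C,G}, {A,C,D,F}, {A,C,D,F,G}, {C,F}, {C,D,E,F,G}, {A,C,D,E,F,G}, {C,D,E,F}, {C,E,F,G}.
{A,C,D,E,F,G} is among them.

yes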